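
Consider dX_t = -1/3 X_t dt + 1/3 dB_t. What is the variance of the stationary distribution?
lim Var(X_t) = 1/6

The OU SDE dX = -theta X dt + sigma dB admits the integrating factor exp(theta t): d(exp(theta t) X_t) = sigma exp(theta t) dB_t. Integrating from 0 to t gives X_t = x_0 * exp(-theta t) + sigma * int_0^t exp(-theta (t-s)) dB_s for any initial x_0. The Itô integral has variance (by the Itô isometry) sigma^2 * int_0^t exp(-2 theta (t - s)) ds = sigma^2 * (1 - exp(-2 theta t)) / (2 theta), independent of x_0.
With theta = 1/3, sigma = 1/3:
  Var(X_t) = (1/3)^2 * (1 - exp(-2*1/3 t)) / (2 * 1/3) = 1/6 - exp(-2*t/3)/6.
As t -> infinity, exp(-2*1/3 t) -> 0, so the stationary variance is sigma^2 / (2 theta) = 1/6.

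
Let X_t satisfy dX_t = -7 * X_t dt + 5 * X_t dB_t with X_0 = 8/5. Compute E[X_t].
E[X_t] = 8*exp(-7*t)/5

For GBM dX = mu X dt + sigma X dB with X_0 = x_0, apply Itô to Y = log X: dY = (mu - sigma^2/2) dt + sigma dB, so Y_t = log(x_0) + (mu - sigma^2/2) t + sigma B_t and hence X_t = x_0 * exp((mu - sigma^2/2) t + sigma B_t).
With mu = -7, sigma = 5, x_0 = 8/5, this gives:
  X_t = 8/5 * exp((-39/2) * t + (5) * B_t).
Since sigma*B_t ~ Normal(0, sigma^2 t), E[exp(sigma*B_t)] = exp(sigma^2 t / 2); so E[X_t] = x_0 * exp((mu - sigma^2/2) t) * exp(sigma^2 t / 2) = x_0 * exp(mu t) = 8*exp(-7*t)/5.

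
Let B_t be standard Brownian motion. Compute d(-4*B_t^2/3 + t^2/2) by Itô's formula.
d(-4*B_t^2/3 + t^2/2) = (t - 4/3) dt + (-8*B_t/3) dB_t

Itô's formula for f(t, x): d f(t, B_t) = (f_t + (1/2) f_xx) dt + f_x dB_t. Compute partials of f(t, x) = t^2/2 - 4*x^2/3:
  f_t(t,x)  = t
  f_x(t,x)  = -8*x/3
  f_xx(t,x) = -8/3
Assemble drift = f_t + (1/2) f_xx = t - 4/3 and diffusion = f_x = -8*x/3. Substituting x = B_t:
  d(-4*B_t^2/3 + t^2/2) = (t - 4/3) dt + (-8*B_t/3) dB_t.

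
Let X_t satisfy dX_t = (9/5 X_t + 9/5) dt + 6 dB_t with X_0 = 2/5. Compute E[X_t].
E[X_t] = 7*exp(9*t/5)/5 - 1

Taking expectations and using E[dB_t] = 0, the mean m(t) = E[X_t] satisfies the ODE m'(t) = a m(t) + b with m(0) = x_0. With a = 9/5, b = 9/5, x_0 = 2/5, the solution is
  m(t) = x_0 * exp(a t) + (b/a) * (exp(a t) - 1)
       = (2/5) * exp((9/5) t) + ((9/5)/(9/5)) * (exp((9/5) t) - 1)
       = 7*exp(9*t/5)/5 - 1.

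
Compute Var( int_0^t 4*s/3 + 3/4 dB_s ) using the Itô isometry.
Var = t*(256*t^2 + 432*t + 243)/432

The Itô integral of a deterministic integrand f(s) has mean 0 because each increment f(s) * (B_{s+ds} - B_s) has mean 0. By the Itô isometry:
  Var( int_0^t f(s) dB_s ) = E[ (int_0^t f(s) dB_s)^2 ] = int_0^t f(s)^2 ds.
Here f(s) = 4*s/3 + 3/4, so f(s)^2 = (16*s + 9)^2/144. Integrate:
  int_0^t ((16*s + 9)^2/144) ds = t*(256*t^2 + 432*t + 243)/432.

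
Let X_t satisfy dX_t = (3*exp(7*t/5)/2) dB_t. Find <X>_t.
<X>_t = 45*exp(14*t/5)/56 - 45/56

For an Itô process dX_t = a(t) dt + b(t) dB_t, the quadratic variation is <X>_t = int_0^t b(s)^2 ds (the drift term does not contribute). Here b(s) = 3*exp(7*s/5)/2, so
  b(s)^2 = 9*exp(14*s/5)/4.
Integrating from 0 to t:
  <X>_t = int_0^t (9*exp(14*s/5)/4) ds = 45*exp(14*t/5)/56 - 45/56.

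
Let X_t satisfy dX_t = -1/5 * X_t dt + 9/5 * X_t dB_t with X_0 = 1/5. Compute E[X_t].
E[X_t] = exp(-t/5)/5

For GBM dX = mu X dt + sigma X dB with X_0 = x_0, apply Itô to Y = log X: dY = (mu - sigma^2/2) dt + sigma dB, so Y_t = log(x_0) + (mu - sigma^2/2) t + sigma B_t and hence X_t = x_0 * exp((mu - sigma^2/2) t + sigma B_t).
With mu = -1/5, sigma = 9/5, x_0 = 1/5, this gives:
  X_t = 1/5 * exp((-91/50) * t + (9/5) * B_t).
Since sigma*B_t ~ Normal(0, sigma^2 t), E[exp(sigma*B_t)] = exp(sigma^2 t / 2); so E[X_t] = x_0 * exp((mu - sigma^2/2) t) * exp(sigma^2 t / 2) = x_0 * exp(mu t) = exp(-t/5)/5.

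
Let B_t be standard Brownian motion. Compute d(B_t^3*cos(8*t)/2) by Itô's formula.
d(B_t^3*cos(8*t)/2) = (B_t*(-8*B_t^2*sin(8*t) + 3*cos(8*t))/2) dt + (3*B_t^2*cos(8*t)/2) dB_t

Itô's formula for f(t, x): d f(t, B_t) = (f_t + (1/2) f_xx) dt + f_x dB_t. Compute partials of f(t, x) = x^3*cos(8*t)/2:
  f_t(t,x)  = -4*x^3*sin(8*t)
  f_x(t,x)  = 3*x^2*cos(8*t)/2
  f_xx(t,x) = 3*x*cos(8*t)
Assemble drift = f_t + (1/2) f_xx = x*(-8*x^2*sin(8*t) + 3*cos(8*t))/2 and diffusion = f_x = 3*x^2*cos(8*t)/2. Substituting x = B_t:
  d(B_t^3*cos(8*t)/2) = (B_t*(-8*B_t^2*sin(8*t) + 3*cos(8*t))/2) dt + (3*B_t^2*cos(8*t)/2) dB_t.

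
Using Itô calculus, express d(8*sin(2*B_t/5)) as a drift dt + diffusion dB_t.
d(8*sin(2*B_t/5)) = (-16*sin(2*B_t/5)/25) dt + (16*cos(2*B_t/5)/5) dB_t

Itô's formula for f(B_t) gives d f(B_t) = f'(B_t) dB_t + (1/2) f''(B_t) dt. Compute derivatives of f(x) = 8*sin(2*x/5):
  f'(x)  = 16*cos(2*x/5)/5
  f''(x) = -32*sin(2*x/5)/25
Substitute x = B_t and multiply the f'' term by 1/2:
  drift     = (1/2) * (-32*sin(2*x/5)/25) evaluated at B_t = -16*sin(2*B_t/5)/25
  diffusion = (16*cos(2*x/5)/5) evaluated at B_t = 16*cos(2*B_t/5)/5
Therefore d(8*sin(2*B_t/5)) = (-16*sin(2*B_t/5)/25) dt + (16*cos(2*B_t/5)/5) dB_t.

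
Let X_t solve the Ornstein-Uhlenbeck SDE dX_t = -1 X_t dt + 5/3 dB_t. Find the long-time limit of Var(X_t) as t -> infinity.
lim Var(X_t) = 25/18

The OU SDE dX = -theta X dt + sigma dB admits the integrating factor exp(theta t): d(exp(theta t) X_t) = sigma exp(theta t) dB_t. Integrating from 0 to t gives X_t = x_0 * exp(-theta t) + sigma * int_0^t exp(-theta (t-s)) dB_s for any initial x_0. The Itô integral has variance (by the Itô isometry) sigma^2 * int_0^t exp(-2 theta (t - s)) ds = sigma^2 * (1 - exp(-2 theta t)) / (2 theta), independent of x_0.
With theta = 1, sigma = 5/3:
  Var(X_t) = (5/3)^2 * (1 - exp(-2*1 t)) / (2 * 1) = 25/18 - 25*exp(-2*t)/18.
As t -> infinity, exp(-2*1 t) -> 0, so the stationary variance is sigma^2 / (2 theta) = 25/18.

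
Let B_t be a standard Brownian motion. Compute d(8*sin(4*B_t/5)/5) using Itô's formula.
d(8*sin(4*B_t/5)/5) = (-64*sin(4*B_t/5)/125) dt + (32*cos(4*B_t/5)/25) dB_t

Itô's formula for f(B_t) gives d f(B_t) = f'(B_t) dB_t + (1/2) f''(B_t) dt. Compute derivatives of f(x) = 8*sin(4*x/5)/5:
  f'(x)  = 32*cos(4*x/5)/25
  f''(x) = -128*sin(4*x/5)/125
Substitute x = B_t and multiply the f'' term by 1/2:
  drift     = (1/2) * (-128*sin(4*x/5)/125) evaluated at B_t = -64*sin(4*B_t/5)/125
  diffusion = (32*cos(4*x/5)/25) evaluated at B_t = 32*cos(4*B_t/5)/25
Therefore d(8*sin(4*B_t/5)/5) = (-64*sin(4*B_t/5)/125) dt + (32*cos(4*B_t/5)/25) dB_t.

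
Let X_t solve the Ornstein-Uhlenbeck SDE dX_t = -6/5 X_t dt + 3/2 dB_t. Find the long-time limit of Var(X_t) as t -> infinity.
lim Var(X_t) = 15/16

The OU SDE dX = -theta X dt + sigma dB admits the integrating factor exp(theta t): d(exp(theta t) X_t) = sigma exp(theta t) dB_t. Integrating from 0 to t gives X_t = x_0 * exp(-theta t) + sigma * int_0^t exp(-theta (t-s)) dB_s for any initial x_0. The Itô integral has variance (by the Itô isometry) sigma^2 * int_0^t exp(-2 theta (t - s)) ds = sigma^2 * (1 - exp(-2 theta t)) / (2 theta), independent of x_0.
With theta = 6/5, sigma = 3/2:
  Var(X_t) = (3/2)^2 * (1 - exp(-2*6/5 t)) / (2 * 6/5) = 15/16 - 15*exp(-12*t/5)/16.
As t -> infinity, exp(-2*6/5 t) -> 0, so the stationary variance is sigma^2 / (2 theta) = 15/16.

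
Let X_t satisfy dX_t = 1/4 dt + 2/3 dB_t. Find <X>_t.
<X>_t = 4*t/9

For an Itô process dX_t = a(t) dt + b(t) dB_t, the quadratic variation is <X>_t = int_0^t b(s)^2 ds (the drift term does not contribute). Here b(s) = 2/3, so
  b(s)^2 = 4/9.
Integrating from 0 to t:
  <X>_t = int_0^t (4/9) ds = 4*t/9.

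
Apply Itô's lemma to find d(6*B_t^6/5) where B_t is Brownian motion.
d(6*B_t^6/5) = (18*B_t^4) dt + (36*B_t^5/5) dB_t

Itô's formula for f(B_t) gives d f(B_t) = f'(B_t) dB_t + (1/2) f''(B_t) dt. Compute derivatives of f(x) = 6*x^6/5:
  f'(x)  = 36*x^5/5
  f''(x) = 36*x^4
Substitute x = B_t and multiply the f'' term by 1/2:
  drift     = (1/2) * (36*x^4) evaluated at B_t = 18*B_t^4
  diffusion = (36*x^5/5) evaluated at B_t = 36*B_t^5/5
Therefore d(6*B_t^6/5) = (18*B_t^4) dt + (36*B_t^5/5) dB_t.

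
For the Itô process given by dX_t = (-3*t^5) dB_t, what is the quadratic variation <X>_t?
<X>_t = 9*t^11/11

For an Itô process dX_t = a(t) dt + b(t) dB_t, the quadratic variation is <X>_t = int_0^t b(s)^2 ds (the drift term does not contribute). Here b(s) = -3*s^5, so
  b(s)^2 = 9*s^10.
Integrating from 0 to t:
  <X>_t = int_0^t (9*s^10) ds = 9*t^11/11.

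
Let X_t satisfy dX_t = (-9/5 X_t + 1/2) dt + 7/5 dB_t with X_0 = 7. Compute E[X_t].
E[X_t] = 5/18 + 121*exp(-9*t/5)/18

Taking expectations and using E[dB_t] = 0, the mean m(t) = E[X_t] satisfies the ODE m'(t) = a m(t) + b with m(0) = x_0. With a = -9/5, b = 1/2, x_0 = 7, the solution is
  m(t) = x_0 * exp(a t) + (b/a) * (exp(a t) - 1)
       = 7 * exp((-9/5) t) + ((1/2)/(-9/5)) * (exp((-9/5) t) - 1)
       = 5/18 + 121*exp(-9*t/5)/18.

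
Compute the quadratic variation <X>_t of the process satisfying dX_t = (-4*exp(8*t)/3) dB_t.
<X>_t = exp(16*t)/9 - 1/9

For an Itô process dX_t = a(t) dt + b(t) dB_t, the quadratic variation is <X>_t = int_0^t b(s)^2 ds (the drift term does not contribute). Here b(s) = -4*exp(8*s)/3, so
  b(s)^2 = 16*exp(16*s)/9.
Integrating from 0 to t:
  <X>_t = int_0^t (16*exp(16*s)/9) ds = exp(16*t)/9 - 1/9.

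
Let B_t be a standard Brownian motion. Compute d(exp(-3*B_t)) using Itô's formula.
d(exp(-3*B_t)) = (9*exp(-3*B_t)/2) dt + (-3*exp(-3*B_t)) dB_t

Itô's formula for f(B_t) gives d f(B_t) = f'(B_t) dB_t + (1/2) f''(B_t) dt. Compute derivatives of f(x) = exp(-3*x):
  f'(x)  = -3*exp(-3*x)
  f''(x) = 9*exp(-3*x)
Substitute x = B_t and multiply the f'' term by 1/2:
  drift     = (1/2) * (9*exp(-3*x)) evaluated at B_t = 9*exp(-3*B_t)/2
  diffusion = (-3*exp(-3*x)) evaluated at B_t = -3*exp(-3*B_t)
Therefore d(exp(-3*B_t)) = (9*exp(-3*B_t)/2) dt + (-3*exp(-3*B_t)) dB_t.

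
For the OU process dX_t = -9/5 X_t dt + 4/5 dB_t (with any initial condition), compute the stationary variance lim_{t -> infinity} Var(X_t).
lim Var(X_t) = 8/45

The OU SDE dX = -theta X dt + sigma dB admits the integrating factor exp(theta t): d(exp(theta t) X_t) = sigma exp(theta t) dB_t. Integrating from 0 to t gives X_t = x_0 * exp(-theta t) + sigma * int_0^t exp(-theta (t-s)) dB_s for any initial x_0. The Itô integral has variance (by the Itô isometry) sigma^2 * int_0^t exp(-2 theta (t - s)) ds = sigma^2 * (1 - exp(-2 theta t)) / (2 theta), independent of x_0.
With theta = 9/5, sigma = 4/5:
  Var(X_t) = (4/5)^2 * (1 - exp(-2*9/5 t)) / (2 * 9/5) = 8/45 - 8*exp(-18*t/5)/45.
As t -> infinity, exp(-2*9/5 t) -> 0, so the stationary variance is sigma^2 / (2 theta) = 8/45.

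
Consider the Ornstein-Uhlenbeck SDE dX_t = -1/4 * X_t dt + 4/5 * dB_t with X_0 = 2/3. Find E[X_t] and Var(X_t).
E[X_t] = 2*exp(-t/4)/3; Var(X_t) = 32/25 - 32*exp(-t/2)/25

The OU SDE dX = -theta X dt + sigma dB admits the integrating factor exp(theta t): d(exp(theta t) X_t) = sigma exp(theta t) dB_t. Integrating from 0 to t:
  X_t = x_0 * exp(-theta t) + sigma * int_0^t exp(-theta (t-s)) dB_s.
The Itô integral has mean 0 and (by the Itô isometry) variance sigma^2 * int_0^t exp(-2 theta (t - s)) ds = sigma^2 * (1 - exp(-2 theta t)) / (2 theta).
With theta = 1/4, sigma = 4/5, x_0 = 2/3:
  E[X_t] = 2/3 * exp(-1/4 t) = 2*exp(-t/4)/3
  Var(X_t) = (4/5)^2 * (1 - exp(-2*1/4 t)) / (2 * 1/4) = 32/25 - 32*exp(-t/2)/25.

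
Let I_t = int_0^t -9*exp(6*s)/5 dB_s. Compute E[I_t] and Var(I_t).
E[I_t] = 0; Var(I_t) = 27*exp(12*t)/100 - 27/100

The Itô integral of a deterministic integrand f(s) has mean 0 because each increment f(s) * (B_{s+ds} - B_s) has mean 0. By the Itô isometry:
  Var( int_0^t f(s) dB_s ) = E[ (int_0^t f(s) dB_s)^2 ] = int_0^t f(s)^2 ds.
Here f(s) = -9*exp(6*s)/5, so f(s)^2 = 81*exp(12*s)/25. Integrate:
  int_0^t (81*exp(12*s)/25) ds = 27*exp(12*t)/100 - 27/100.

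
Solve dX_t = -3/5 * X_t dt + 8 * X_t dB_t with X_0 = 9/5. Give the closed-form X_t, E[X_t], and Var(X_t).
X_t = 9/5 * exp((-163/5) t + (8) B_t); E[X_t] = 9*exp(-3*t/5)/5; Var(X_t) = (81*exp(64*t) - 81)*exp(-6*t/5)/25

For GBM dX = mu X dt + sigma X dB with X_0 = x_0, apply Itô to Y = log X: dY = (mu - sigma^2/2) dt + sigma dB, so Y_t = log(x_0) + (mu - sigma^2/2) t + sigma B_t and hence X_t = x_0 * exp((mu - sigma^2/2) t + sigma B_t).
With mu = -3/5, sigma = 8, x_0 = 9/5, this gives:
  X_t = 9/5 * exp((-163/5) * t + (8) * B_t).
Since sigma*B_t ~ Normal(0, sigma^2 t), E[exp(sigma*B_t)] = exp(sigma^2 t / 2); so E[X_t] = x_0 * exp((mu - sigma^2/2) t) * exp(sigma^2 t / 2) = x_0 * exp(mu t) = 9*exp(-3*t/5)/5.
Var(X_t) = E[X_t^2] - (E[X_t])^2 = x_0^2 * exp(2 mu t) * (exp(sigma^2 t) - 1) = (81*exp(64*t) - 81)*exp(-6*t/5)/25.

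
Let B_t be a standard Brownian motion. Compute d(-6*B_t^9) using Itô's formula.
d(-6*B_t^9) = (-216*B_t^7) dt + (-54*B_t^8) dB_t

Itô's formula for f(B_t) gives d f(B_t) = f'(B_t) dB_t + (1/2) f''(B_t) dt. Compute derivatives of f(x) = -6*x^9:
  f'(x)  = -54*x^8
  f''(x) = -432*x^7
Substitute x = B_t and multiply the f'' term by 1/2:
  drift     = (1/2) * (-432*x^7) evaluated at B_t = -216*B_t^7
  diffusion = (-54*x^8) evaluated at B_t = -54*B_t^8
Therefore d(-6*B_t^9) = (-216*B_t^7) dt + (-54*B_t^8) dB_t.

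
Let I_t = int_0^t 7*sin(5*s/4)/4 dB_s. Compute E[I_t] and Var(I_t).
E[I_t] = 0; Var(I_t) = 49*t/32 - 49*sin(5*t/2)/80

The Itô integral of a deterministic integrand f(s) has mean 0 because each increment f(s) * (B_{s+ds} - B_s) has mean 0. By the Itô isometry:
  Var( int_0^t f(s) dB_s ) = E[ (int_0^t f(s) dB_s)^2 ] = int_0^t f(s)^2 ds.
Here f(s) = 7*sin(5*s/4)/4, so f(s)^2 = 49*sin(5*s/4)^2/16. Integrate:
  int_0^t (49*sin(5*s/4)^2/16) ds = 49*t/32 - 49*sin(5*t/2)/80.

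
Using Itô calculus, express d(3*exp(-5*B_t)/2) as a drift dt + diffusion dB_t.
d(3*exp(-5*B_t)/2) = (75*exp(-5*B_t)/4) dt + (-15*exp(-5*B_t)/2) dB_t

Itô's formula for f(B_t) gives d f(B_t) = f'(B_t) dB_t + (1/2) f''(B_t) dt. Compute derivatives of f(x) = 3*exp(-5*x)/2:
  f'(x)  = -15*exp(-5*x)/2
  f''(x) = 75*exp(-5*x)/2
Substitute x = B_t and multiply the f'' term by 1/2:
  drift     = (1/2) * (75*exp(-5*x)/2) evaluated at B_t = 75*exp(-5*B_t)/4
  diffusion = (-15*exp(-5*x)/2) evaluated at B_t = -15*exp(-5*B_t)/2
Therefore d(3*exp(-5*B_t)/2) = (75*exp(-5*B_t)/4) dt + (-15*exp(-5*B_t)/2) dB_t.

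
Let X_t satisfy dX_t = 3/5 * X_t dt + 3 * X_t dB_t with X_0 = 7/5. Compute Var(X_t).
Var(X_t) = 49*(exp(9*t) - 1)*exp(6*t/5)/25

For GBM dX = mu X dt + sigma X dB with X_0 = x_0, apply Itô to Y = log X: dY = (mu - sigma^2/2) dt + sigma dB, so Y_t = log(x_0) + (mu - sigma^2/2) t + sigma B_t and hence X_t = x_0 * exp((mu - sigma^2/2) t + sigma B_t).
With mu = 3/5, sigma = 3, x_0 = 7/5, this gives:
  X_t = 7/5 * exp((-39/10) * t + (3) * B_t).
Since sigma*B_t ~ Normal(0, sigma^2 t), E[exp(sigma*B_t)] = exp(sigma^2 t / 2); so E[X_t] = x_0 * exp((mu - sigma^2/2) t) * exp(sigma^2 t / 2) = x_0 * exp(mu t) = 7*exp(3*t/5)/5.
Var(X_t) = E[X_t^2] - (E[X_t])^2 = x_0^2 * exp(2 mu t) * (exp(sigma^2 t) - 1) = 49*(exp(9*t) - 1)*exp(6*t/5)/25.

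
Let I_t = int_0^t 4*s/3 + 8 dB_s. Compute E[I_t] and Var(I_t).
E[I_t] = 0; Var(I_t) = 16*t*(t^2 + 18*t + 108)/27

The Itô integral of a deterministic integrand f(s) has mean 0 because each increment f(s) * (B_{s+ds} - B_s) has mean 0. By the Itô isometry:
  Var( int_0^t f(s) dB_s ) = E[ (int_0^t f(s) dB_s)^2 ] = int_0^t f(s)^2 ds.
Here f(s) = 4*s/3 + 8, so f(s)^2 = 16*(s + 6)^2/9. Integrate:
  int_0^t (16*(s + 6)^2/9) ds = 16*t*(t^2 + 18*t + 108)/27.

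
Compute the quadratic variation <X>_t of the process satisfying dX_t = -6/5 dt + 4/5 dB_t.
<X>_t = 16*t/25

For an Itô process dX_t = a(t) dt + b(t) dB_t, the quadratic variation is <X>_t = int_0^t b(s)^2 ds (the drift term does not contribute). Here b(s) = 4/5, so
  b(s)^2 = 16/25.
Integrating from 0 to t:
  <X>_t = int_0^t (16/25) ds = 16*t/25.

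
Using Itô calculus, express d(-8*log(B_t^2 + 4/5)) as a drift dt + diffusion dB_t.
d(-8*log(B_t^2 + 4/5)) = (40*(5*B_t^2 - 4)/(5*B_t^2 + 4)^2) dt + (-80*B_t/(5*B_t^2 + 4)) dB_t

Itô's formula for f(B_t) gives d f(B_t) = f'(B_t) dB_t + (1/2) f''(B_t) dt. Compute derivatives of f(x) = -8*log(x^2 + 4/5):
  f'(x)  = -80*x/(5*x^2 + 4)
  f''(x) = 80*(5*x^2 - 4)/(5*x^2 + 4)^2
Substitute x = B_t and multiply the f'' term by 1/2:
  drift     = (1/2) * (80*(5*x^2 - 4)/(5*x^2 + 4)^2) evaluated at B_t = 40*(5*B_t^2 - 4)/(5*B_t^2 + 4)^2
  diffusion = (-80*x/(5*x^2 + 4)) evaluated at B_t = -80*B_t/(5*B_t^2 + 4)
Therefore d(-8*log(B_t^2 + 4/5)) = (40*(5*B_t^2 - 4)/(5*B_t^2 + 4)^2) dt + (-80*B_t/(5*B_t^2 + 4)) dB_t.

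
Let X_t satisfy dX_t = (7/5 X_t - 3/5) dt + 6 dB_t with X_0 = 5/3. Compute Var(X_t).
Var(X_t) = 90*exp(14*t/5)/7 - 90/7

The variance V(t) = Var(X_t) satisfies V'(t) = 2 a V(t) + c^2 with V(0) = 0 (drift coefficient is linear in X, diffusion is constant). With a = 7/5, c = 6, the solution is
  V(t) = (c^2 / (2 a)) * (exp(2 a t) - 1)
       = (6^2 / (2*(7/5))) * (exp((14/5) t) - 1)
       = 90*exp(14*t/5)/7 - 90/7.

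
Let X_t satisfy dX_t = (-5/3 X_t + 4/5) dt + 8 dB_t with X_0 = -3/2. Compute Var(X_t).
Var(X_t) = 96/5 - 96*exp(-10*t/3)/5

The variance V(t) = Var(X_t) satisfies V'(t) = 2 a V(t) + c^2 with V(0) = 0 (drift coefficient is linear in X, diffusion is constant). With a = -5/3, c = 8, the solution is
  V(t) = (c^2 / (2 a)) * (exp(2 a t) - 1)
       = (8^2 / (2*(-5/3))) * (exp((-10/3) t) - 1)
       = 96/5 - 96*exp(-10*t/3)/5.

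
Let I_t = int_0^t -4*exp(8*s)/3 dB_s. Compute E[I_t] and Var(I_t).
E[I_t] = 0; Var(I_t) = exp(16*t)/9 - 1/9

The Itô integral of a deterministic integrand f(s) has mean 0 because each increment f(s) * (B_{s+ds} - B_s) has mean 0. By the Itô isometry:
  Var( int_0^t f(s) dB_s ) = E[ (int_0^t f(s) dB_s)^2 ] = int_0^t f(s)^2 ds.
Here f(s) = -4*exp(8*s)/3, so f(s)^2 = 16*exp(16*s)/9. Integrate:
  int_0^t (16*exp(16*s)/9) ds = exp(16*t)/9 - 1/9.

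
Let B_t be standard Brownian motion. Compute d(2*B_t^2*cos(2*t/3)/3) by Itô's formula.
d(2*B_t^2*cos(2*t/3)/3) = (-4*B_t^2*sin(2*t/3)/9 + 2*cos(2*t/3)/3) dt + (4*B_t*cos(2*t/3)/3) dB_t

Itô's formula for f(t, x): d f(t, B_t) = (f_t + (1/2) f_xx) dt + f_x dB_t. Compute partials of f(t, x) = 2*x^2*cos(2*t/3)/3:
  f_t(t,x)  = -4*x^2*sin(2*t/3)/9
  f_x(t,x)  = 4*x*cos(2*t/3)/3
  f_xx(t,x) = 4*cos(2*t/3)/3
Assemble drift = f_t + (1/2) f_xx = -4*x^2*sin(2*t/3)/9 + 2*cos(2*t/3)/3 and diffusion = f_x = 4*x*cos(2*t/3)/3. Substituting x = B_t:
  d(2*B_t^2*cos(2*t/3)/3) = (-4*B_t^2*sin(2*t/3)/9 + 2*cos(2*t/3)/3) dt + (4*B_t*cos(2*t/3)/3) dB_t.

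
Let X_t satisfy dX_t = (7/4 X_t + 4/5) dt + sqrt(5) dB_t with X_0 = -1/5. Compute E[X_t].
E[X_t] = 9*exp(7*t/4)/35 - 16/35

Taking expectations and using E[dB_t] = 0, the mean m(t) = E[X_t] satisfies the ODE m'(t) = a m(t) + b with m(0) = x_0. With a = 7/4, b = 4/5, x_0 = -1/5, the solution is
  m(t) = x_0 * exp(a t) + (b/a) * (exp(a t) - 1)
       = (-1/5) * exp((7/4) t) + ((4/5)/(7/4)) * (exp((7/4) t) - 1)
       = 9*exp(7*t/4)/35 - 16/35.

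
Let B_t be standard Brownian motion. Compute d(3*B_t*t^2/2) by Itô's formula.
d(3*B_t*t^2/2) = (3*B_t*t) dt + (3*t^2/2) dB_t

Itô's formula for f(t, x): d f(t, B_t) = (f_t + (1/2) f_xx) dt + f_x dB_t. Compute partials of f(t, x) = 3*t^2*x/2:
  f_t(t,x)  = 3*t*x
  f_x(t,x)  = 3*t^2/2
  f_xx(t,x) = 0
Assemble drift = f_t + (1/2) f_xx = 3*t*x and diffusion = f_x = 3*t^2/2. Substituting x = B_t:
  d(3*B_t*t^2/2) = (3*B_t*t) dt + (3*t^2/2) dB_t.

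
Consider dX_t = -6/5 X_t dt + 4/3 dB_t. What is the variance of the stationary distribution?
lim Var(X_t) = 20/27

The OU SDE dX = -theta X dt + sigma dB admits the integrating factor exp(theta t): d(exp(theta t) X_t) = sigma exp(theta t) dB_t. Integrating from 0 to t gives X_t = x_0 * exp(-theta t) + sigma * int_0^t exp(-theta (t-s)) dB_s for any initial x_0. The Itô integral has variance (by the Itô isometry) sigma^2 * int_0^t exp(-2 theta (t - s)) ds = sigma^2 * (1 - exp(-2 theta t)) / (2 theta), independent of x_0.
With theta = 6/5, sigma = 4/3:
  Var(X_t) = (4/3)^2 * (1 - exp(-2*6/5 t)) / (2 * 6/5) = 20/27 - 20*exp(-12*t/5)/27.
As t -> infinity, exp(-2*6/5 t) -> 0, so the stationary variance is sigma^2 / (2 theta) = 20/27.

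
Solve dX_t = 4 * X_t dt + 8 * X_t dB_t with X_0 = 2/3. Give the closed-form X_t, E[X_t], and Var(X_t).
X_t = 2/3 * exp((-28) t + (8) B_t); E[X_t] = 2*exp(4*t)/3; Var(X_t) = 4*(exp(64*t) - 1)*exp(8*t)/9

For GBM dX = mu X dt + sigma X dB with X_0 = x_0, apply Itô to Y = log X: dY = (mu - sigma^2/2) dt + sigma dB, so Y_t = log(x_0) + (mu - sigma^2/2) t + sigma B_t and hence X_t = x_0 * exp((mu - sigma^2/2) t + sigma B_t).
With mu = 4, sigma = 8, x_0 = 2/3, this gives:
  X_t = 2/3 * exp((-28) * t + (8) * B_t).
Since sigma*B_t ~ Normal(0, sigma^2 t), E[exp(sigma*B_t)] = exp(sigma^2 t / 2); so E[X_t] = x_0 * exp((mu - sigma^2/2) t) * exp(sigma^2 t / 2) = x_0 * exp(mu t) = 2*exp(4*t)/3.
Var(X_t) = E[X_t^2] - (E[X_t])^2 = x_0^2 * exp(2 mu t) * (exp(sigma^2 t) - 1) = 4*(exp(64*t) - 1)*exp(8*t)/9.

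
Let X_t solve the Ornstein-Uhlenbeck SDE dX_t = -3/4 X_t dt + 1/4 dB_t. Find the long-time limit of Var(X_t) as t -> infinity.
lim Var(X_t) = 1/24

The OU SDE dX = -theta X dt + sigma dB admits the integrating factor exp(theta t): d(exp(theta t) X_t) = sigma exp(theta t) dB_t. Integrating from 0 to t gives X_t = x_0 * exp(-theta t) + sigma * int_0^t exp(-theta (t-s)) dB_s for any initial x_0. The Itô integral has variance (by the Itô isometry) sigma^2 * int_0^t exp(-2 theta (t - s)) ds = sigma^2 * (1 - exp(-2 theta t)) / (2 theta), independent of x_0.
With theta = 3/4, sigma = 1/4:
  Var(X_t) = (1/4)^2 * (1 - exp(-2*3/4 t)) / (2 * 3/4) = 1/24 - exp(-3*t/2)/24.
As t -> infinity, exp(-2*3/4 t) -> 0, so the stationary variance is sigma^2 / (2 theta) = 1/24.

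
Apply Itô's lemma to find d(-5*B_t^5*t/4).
d(-5*B_t^5*t/4) = (5*B_t^3*(-B_t^2 - 10*t)/4) dt + (-25*B_t^4*t/4) dB_t

Itô's formula for f(t, x): d f(t, B_t) = (f_t + (1/2) f_xx) dt + f_x dB_t. Compute partials of f(t, x) = -5*t*x^5/4:
  f_t(t,x)  = -5*x^5/4
  f_x(t,x)  = -25*t*x^4/4
  f_xx(t,x) = -25*t*x^3
Assemble drift = f_t + (1/2) f_xx = 5*x^3*(-10*t - x^2)/4 and diffusion = f_x = -25*t*x^4/4. Substituting x = B_t:
  d(-5*B_t^5*t/4) = (5*B_t^3*(-B_t^2 - 10*t)/4) dt + (-25*B_t^4*t/4) dB_t.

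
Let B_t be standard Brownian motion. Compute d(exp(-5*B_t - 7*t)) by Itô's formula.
d(exp(-5*B_t - 7*t)) = (11*exp(-5*B_t - 7*t)/2) dt + (-5*exp(-5*B_t - 7*t)) dB_t

Itô's formula for f(t, x): d f(t, B_t) = (f_t + (1/2) f_xx) dt + f_x dB_t. Compute partials of f(t, x) = exp(-7*t - 5*x):
  f_t(t,x)  = -7*exp(-7*t - 5*x)
  f_x(t,x)  = -5*exp(-7*t - 5*x)
  f_xx(t,x) = 25*exp(-7*t - 5*x)
Assemble drift = f_t + (1/2) f_xx = 11*exp(-7*t - 5*x)/2 and diffusion = f_x = -5*exp(-7*t - 5*x). Substituting x = B_t:
  d(exp(-5*B_t - 7*t)) = (11*exp(-5*B_t - 7*t)/2) dt + (-5*exp(-5*B_t - 7*t)) dB_t.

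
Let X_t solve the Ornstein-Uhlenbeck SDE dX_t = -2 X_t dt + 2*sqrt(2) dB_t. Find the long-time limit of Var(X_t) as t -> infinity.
lim Var(X_t) = 2

The OU SDE dX = -theta X dt + sigma dB admits the integrating factor exp(theta t): d(exp(theta t) X_t) = sigma exp(theta t) dB_t. Integrating from 0 to t gives X_t = x_0 * exp(-theta t) + sigma * int_0^t exp(-theta (t-s)) dB_s for any initial x_0. The Itô integral has variance (by the Itô isometry) sigma^2 * int_0^t exp(-2 theta (t - s)) ds = sigma^2 * (1 - exp(-2 theta t)) / (2 theta), independent of x_0.
With theta = 2, sigma = 2*sqrt(2):
  Var(X_t) = (2*sqrt(2))^2 * (1 - exp(-2*2 t)) / (2 * 2) = 2 - 2*exp(-4*t).
As t -> infinity, exp(-2*2 t) -> 0, so the stationary variance is sigma^2 / (2 theta) = 2.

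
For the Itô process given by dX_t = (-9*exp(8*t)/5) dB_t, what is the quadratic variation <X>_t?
<X>_t = 81*exp(16*t)/400 - 81/400

For an Itô process dX_t = a(t) dt + b(t) dB_t, the quadratic variation is <X>_t = int_0^t b(s)^2 ds (the drift term does not contribute). Here b(s) = -9*exp(8*s)/5, so
  b(s)^2 = 81*exp(16*s)/25.
Integrating from 0 to t:
  <X>_t = int_0^t (81*exp(16*s)/25) ds = 81*exp(16*t)/400 - 81/400.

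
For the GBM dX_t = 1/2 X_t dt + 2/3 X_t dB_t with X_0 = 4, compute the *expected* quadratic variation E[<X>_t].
E[<X>_t] = 64*exp(13*t/9)/13 - 64/13

<X>_t = int_0^t ((2/3) * X_s)^2 ds. Taking expectation inside the integral: E[<X>_t] = (2/3)^2 * int_0^t E[X_s^2] ds. For GBM, E[X_s^2] = x_0^2 * exp((2 mu + sigma^2) s). Integrating:
  E[<X>_t] = (2/3)^2 * 4^2 * (exp((2*(1/2) + (2/3)^2) t) - 1) / (2*(1/2) + (2/3)^2)
           = (2/3)^2 * 4^2 * (exp((13/9) t) - 1) / (13/9) = 64*exp(13*t/9)/13 - 64/13.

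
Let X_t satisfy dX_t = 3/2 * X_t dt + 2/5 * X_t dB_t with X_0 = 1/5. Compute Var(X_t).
Var(X_t) = (exp(4*t/25) - 1)*exp(3*t)/25

For GBM dX = mu X dt + sigma X dB with X_0 = x_0, apply Itô to Y = log X: dY = (mu - sigma^2/2) dt + sigma dB, so Y_t = log(x_0) + (mu - sigma^2/2) t + sigma B_t and hence X_t = x_0 * exp((mu - sigma^2/2) t + sigma B_t).
With mu = 3/2, sigma = 2/5, x_0 = 1/5, this gives:
  X_t = 1/5 * exp((71/50) * t + (2/5) * B_t).
Since sigma*B_t ~ Normal(0, sigma^2 t), E[exp(sigma*B_t)] = exp(sigma^2 t / 2); so E[X_t] = x_0 * exp((mu - sigma^2/2) t) * exp(sigma^2 t / 2) = x_0 * exp(mu t) = exp(3*t/2)/5.
Var(X_t) = E[X_t^2] - (E[X_t])^2 = x_0^2 * exp(2 mu t) * (exp(sigma^2 t) - 1) = (exp(4*t/25) - 1)*exp(3*t)/25.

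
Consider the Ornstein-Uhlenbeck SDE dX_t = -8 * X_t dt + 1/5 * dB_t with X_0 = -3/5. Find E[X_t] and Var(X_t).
E[X_t] = -3*exp(-8*t)/5; Var(X_t) = 1/400 - exp(-16*t)/400

The OU SDE dX = -theta X dt + sigma dB admits the integrating factor exp(theta t): d(exp(theta t) X_t) = sigma exp(theta t) dB_t. Integrating from 0 to t:
  X_t = x_0 * exp(-theta t) + sigma * int_0^t exp(-theta (t-s)) dB_s.
The Itô integral has mean 0 and (by the Itô isometry) variance sigma^2 * int_0^t exp(-2 theta (t - s)) ds = sigma^2 * (1 - exp(-2 theta t)) / (2 theta).
With theta = 8, sigma = 1/5, x_0 = -3/5:
  E[X_t] = -3/5 * exp(-8 t) = -3*exp(-8*t)/5
  Var(X_t) = (1/5)^2 * (1 - exp(-2*8 t)) / (2 * 8) = 1/400 - exp(-16*t)/400.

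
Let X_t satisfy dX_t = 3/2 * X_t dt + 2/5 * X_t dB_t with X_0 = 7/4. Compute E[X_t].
E[X_t] = 7*exp(3*t/2)/4

For GBM dX = mu X dt + sigma X dB with X_0 = x_0, apply Itô to Y = log X: dY = (mu - sigma^2/2) dt + sigma dB, so Y_t = log(x_0) + (mu - sigma^2/2) t + sigma B_t and hence X_t = x_0 * exp((mu - sigma^2/2) t + sigma B_t).
With mu = 3/2, sigma = 2/5, x_0 = 7/4, this gives:
  X_t = 7/4 * exp((71/50) * t + (2/5) * B_t).
Since sigma*B_t ~ Normal(0, sigma^2 t), E[exp(sigma*B_t)] = exp(sigma^2 t / 2); so E[X_t] = x_0 * exp((mu - sigma^2/2) t) * exp(sigma^2 t / 2) = x_0 * exp(mu t) = 7*exp(3*t/2)/4.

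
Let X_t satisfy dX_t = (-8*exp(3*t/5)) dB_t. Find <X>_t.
<X>_t = 160*exp(6*t/5)/3 - 160/3

For an Itô process dX_t = a(t) dt + b(t) dB_t, the quadratic variation is <X>_t = int_0^t b(s)^2 ds (the drift term does not contribute). Here b(s) = -8*exp(3*s/5), so
  b(s)^2 = 64*exp(6*s/5).
Integrating from 0 to t:
  <X>_t = int_0^t (64*exp(6*s/5)) ds = 160*exp(6*t/5)/3 - 160/3.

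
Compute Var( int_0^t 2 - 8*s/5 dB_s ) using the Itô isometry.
Var = 4*t*(16*t^2 - 60*t + 75)/75

The Itô integral of a deterministic integrand f(s) has mean 0 because each increment f(s) * (B_{s+ds} - B_s) has mean 0. By the Itô isometry:
  Var( int_0^t f(s) dB_s ) = E[ (int_0^t f(s) dB_s)^2 ] = int_0^t f(s)^2 ds.
Here f(s) = 2 - 8*s/5, so f(s)^2 = 4*(4*s - 5)^2/25. Integrate:
  int_0^t (4*(4*s - 5)^2/25) ds = 4*t*(16*t^2 - 60*t + 75)/75.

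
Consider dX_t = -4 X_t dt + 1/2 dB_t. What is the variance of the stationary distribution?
lim Var(X_t) = 1/32

The OU SDE dX = -theta X dt + sigma dB admits the integrating factor exp(theta t): d(exp(theta t) X_t) = sigma exp(theta t) dB_t. Integrating from 0 to t gives X_t = x_0 * exp(-theta t) + sigma * int_0^t exp(-theta (t-s)) dB_s for any initial x_0. The Itô integral has variance (by the Itô isometry) sigma^2 * int_0^t exp(-2 theta (t - s)) ds = sigma^2 * (1 - exp(-2 theta t)) / (2 theta), independent of x_0.
With theta = 4, sigma = 1/2:
  Var(X_t) = (1/2)^2 * (1 - exp(-2*4 t)) / (2 * 4) = 1/32 - exp(-8*t)/32.
As t -> infinity, exp(-2*4 t) -> 0, so the stationary variance is sigma^2 / (2 theta) = 1/32.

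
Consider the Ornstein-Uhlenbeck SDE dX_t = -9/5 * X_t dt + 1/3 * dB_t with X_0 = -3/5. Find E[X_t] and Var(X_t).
E[X_t] = -3*exp(-9*t/5)/5; Var(X_t) = 5/162 - 5*exp(-18*t/5)/162

The OU SDE dX = -theta X dt + sigma dB admits the integrating factor exp(theta t): d(exp(theta t) X_t) = sigma exp(theta t) dB_t. Integrating from 0 to t:
  X_t = x_0 * exp(-theta t) + sigma * int_0^t exp(-theta (t-s)) dB_s.
The Itô integral has mean 0 and (by the Itô isometry) variance sigma^2 * int_0^t exp(-2 theta (t - s)) ds = sigma^2 * (1 - exp(-2 theta t)) / (2 theta).
With theta = 9/5, sigma = 1/3, x_0 = -3/5:
  E[X_t] = -3/5 * exp(-9/5 t) = -3*exp(-9*t/5)/5
  Var(X_t) = (1/3)^2 * (1 - exp(-2*9/5 t)) / (2 * 9/5) = 5/162 - 5*exp(-18*t/5)/162.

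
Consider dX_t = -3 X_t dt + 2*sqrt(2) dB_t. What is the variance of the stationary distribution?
lim Var(X_t) = 4/3

The OU SDE dX = -theta X dt + sigma dB admits the integrating factor exp(theta t): d(exp(theta t) X_t) = sigma exp(theta t) dB_t. Integrating from 0 to t gives X_t = x_0 * exp(-theta t) + sigma * int_0^t exp(-theta (t-s)) dB_s for any initial x_0. The Itô integral has variance (by the Itô isometry) sigma^2 * int_0^t exp(-2 theta (t - s)) ds = sigma^2 * (1 - exp(-2 theta t)) / (2 theta), independent of x_0.
With theta = 3, sigma = 2*sqrt(2):
  Var(X_t) = (2*sqrt(2))^2 * (1 - exp(-2*3 t)) / (2 * 3) = 4/3 - 4*exp(-6*t)/3.
As t -> infinity, exp(-2*3 t) -> 0, so the stationary variance is sigma^2 / (2 theta) = 4/3.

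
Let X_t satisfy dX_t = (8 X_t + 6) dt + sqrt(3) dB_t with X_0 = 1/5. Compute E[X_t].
E[X_t] = 19*exp(8*t)/20 - 3/4

Taking expectations and using E[dB_t] = 0, the mean m(t) = E[X_t] satisfies the ODE m'(t) = a m(t) + b with m(0) = x_0. With a = 8, b = 6, x_0 = 1/5, the solution is
  m(t) = x_0 * exp(a t) + (b/a) * (exp(a t) - 1)
       = (1/5) * exp(8 t) + (6/8) * (exp(8 t) - 1)
       = 19*exp(8*t)/20 - 3/4.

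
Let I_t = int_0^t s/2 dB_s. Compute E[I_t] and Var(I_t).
E[I_t] = 0; Var(I_t) = t^3/12

The Itô integral of a deterministic integrand f(s) has mean 0 because each increment f(s) * (B_{s+ds} - B_s) has mean 0. By the Itô isometry:
  Var( int_0^t f(s) dB_s ) = E[ (int_0^t f(s) dB_s)^2 ] = int_0^t f(s)^2 ds.
Here f(s) = s/2, so f(s)^2 = s^2/4. Integrate:
  int_0^t (s^2/4) ds = t^3/12.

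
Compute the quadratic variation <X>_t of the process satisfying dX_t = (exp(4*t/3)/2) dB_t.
<X>_t = 3*exp(8*t/3)/32 - 3/32

For an Itô process dX_t = a(t) dt + b(t) dB_t, the quadratic variation is <X>_t = int_0^t b(s)^2 ds (the drift term does not contribute). Here b(s) = exp(4*s/3)/2, so
  b(s)^2 = exp(8*s/3)/4.
Integrating from 0 to t:
  <X>_t = int_0^t (exp(8*s/3)/4) ds = 3*exp(8*t/3)/32 - 3/32.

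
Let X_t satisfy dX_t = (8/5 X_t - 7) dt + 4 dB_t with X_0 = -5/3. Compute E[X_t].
E[X_t] = 35/8 - 145*exp(8*t/5)/24

Taking expectations and using E[dB_t] = 0, the mean m(t) = E[X_t] satisfies the ODE m'(t) = a m(t) + b with m(0) = x_0. With a = 8/5, b = -7, x_0 = -5/3, the solution is
  m(t) = x_0 * exp(a t) + (b/a) * (exp(a t) - 1)
       = (-5/3) * exp((8/5) t) + ((-7)/(8/5)) * (exp((8/5) t) - 1)
       = 35/8 - 145*exp(8*t/5)/24.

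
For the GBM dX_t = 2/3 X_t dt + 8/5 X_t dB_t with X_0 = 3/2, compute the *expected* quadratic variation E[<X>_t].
E[<X>_t] = 108*exp(292*t/75)/73 - 108/73

<X>_t = int_0^t ((8/5) * X_s)^2 ds. Taking expectation inside the integral: E[<X>_t] = (8/5)^2 * int_0^t E[X_s^2] ds. For GBM, E[X_s^2] = x_0^2 * exp((2 mu + sigma^2) s). Integrating:
  E[<X>_t] = (8/5)^2 * (3/2)^2 * (exp((2*(2/3) + (8/5)^2) t) - 1) / (2*(2/3) + (8/5)^2)
           = (8/5)^2 * (3/2)^2 * (exp((292/75) t) - 1) / (292/75) = 108*exp(292*t/75)/73 - 108/73.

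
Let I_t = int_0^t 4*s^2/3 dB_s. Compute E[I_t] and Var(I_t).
E[I_t] = 0; Var(I_t) = 16*t^5/45

The Itô integral of a deterministic integrand f(s) has mean 0 because each increment f(s) * (B_{s+ds} - B_s) has mean 0. By the Itô isometry:
  Var( int_0^t f(s) dB_s ) = E[ (int_0^t f(s) dB_s)^2 ] = int_0^t f(s)^2 ds.
Here f(s) = 4*s^2/3, so f(s)^2 = 16*s^4/9. Integrate:
  int_0^t (16*s^4/9) ds = 16*t^5/45.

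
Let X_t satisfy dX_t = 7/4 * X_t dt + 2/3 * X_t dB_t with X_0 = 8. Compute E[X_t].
E[X_t] = 8*exp(7*t/4)

For GBM dX = mu X dt + sigma X dB with X_0 = x_0, apply Itô to Y = log X: dY = (mu - sigma^2/2) dt + sigma dB, so Y_t = log(x_0) + (mu - sigma^2/2) t + sigma B_t and hence X_t = x_0 * exp((mu - sigma^2/2) t + sigma B_t).
With mu = 7/4, sigma = 2/3, x_0 = 8, this gives:
  X_t = 8 * exp((55/36) * t + (2/3) * B_t).
Since sigma*B_t ~ Normal(0, sigma^2 t), E[exp(sigma*B_t)] = exp(sigma^2 t / 2); so E[X_t] = x_0 * exp((mu - sigma^2/2) t) * exp(sigma^2 t / 2) = x_0 * exp(mu t) = 8*exp(7*t/4).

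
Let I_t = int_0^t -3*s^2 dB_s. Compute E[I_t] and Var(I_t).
E[I_t] = 0; Var(I_t) = 9*t^5/5

The Itô integral of a deterministic integrand f(s) has mean 0 because each increment f(s) * (B_{s+ds} - B_s) has mean 0. By the Itô isometry:
  Var( int_0^t f(s) dB_s ) = E[ (int_0^t f(s) dB_s)^2 ] = int_0^t f(s)^2 ds.
Here f(s) = -3*s^2, so f(s)^2 = 9*s^4. Integrate:
  int_0^t (9*s^4) ds = 9*t^5/5.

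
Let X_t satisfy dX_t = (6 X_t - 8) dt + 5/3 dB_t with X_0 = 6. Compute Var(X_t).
Var(X_t) = 25*exp(12*t)/108 - 25/108

The variance V(t) = Var(X_t) satisfies V'(t) = 2 a V(t) + c^2 with V(0) = 0 (drift coefficient is linear in X, diffusion is constant). With a = 6, c = 5/3, the solution is
  V(t) = (c^2 / (2 a)) * (exp(2 a t) - 1)
       = ((5/3)^2 / (2*6)) * (exp(12 t) - 1)
       = 25*exp(12*t)/108 - 25/108.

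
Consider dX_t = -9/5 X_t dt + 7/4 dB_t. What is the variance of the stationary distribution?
lim Var(X_t) = 245/288

The OU SDE dX = -theta X dt + sigma dB admits the integrating factor exp(theta t): d(exp(theta t) X_t) = sigma exp(theta t) dB_t. Integrating from 0 to t gives X_t = x_0 * exp(-theta t) + sigma * int_0^t exp(-theta (t-s)) dB_s for any initial x_0. The Itô integral has variance (by the Itô isometry) sigma^2 * int_0^t exp(-2 theta (t - s)) ds = sigma^2 * (1 - exp(-2 theta t)) / (2 theta), independent of x_0.
With theta = 9/5, sigma = 7/4:
  Var(X_t) = (7/4)^2 * (1 - exp(-2*9/5 t)) / (2 * 9/5) = 245/288 - 245*exp(-18*t/5)/288.
As t -> infinity, exp(-2*9/5 t) -> 0, so the stationary variance is sigma^2 / (2 theta) = 245/288.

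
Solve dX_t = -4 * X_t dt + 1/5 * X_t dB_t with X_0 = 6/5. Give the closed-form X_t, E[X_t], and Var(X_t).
X_t = 6/5 * exp((-201/50) t + (1/5) B_t); E[X_t] = 6*exp(-4*t)/5; Var(X_t) = (36*exp(t/25) - 36)*exp(-8*t)/25

For GBM dX = mu X dt + sigma X dB with X_0 = x_0, apply Itô to Y = log X: dY = (mu - sigma^2/2) dt + sigma dB, so Y_t = log(x_0) + (mu - sigma^2/2) t + sigma B_t and hence X_t = x_0 * exp((mu - sigma^2/2) t + sigma B_t).
With mu = -4, sigma = 1/5, x_0 = 6/5, this gives:
  X_t = 6/5 * exp((-201/50) * t + (1/5) * B_t).
Since sigma*B_t ~ Normal(0, sigma^2 t), E[exp(sigma*B_t)] = exp(sigma^2 t / 2); so E[X_t] = x_0 * exp((mu - sigma^2/2) t) * exp(sigma^2 t / 2) = x_0 * exp(mu t) = 6*exp(-4*t)/5.
Var(X_t) = E[X_t^2] - (E[X_t])^2 = x_0^2 * exp(2 mu t) * (exp(sigma^2 t) - 1) = (36*exp(t/25) - 36)*exp(-8*t)/25.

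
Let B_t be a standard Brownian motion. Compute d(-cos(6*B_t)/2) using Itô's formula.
d(-cos(6*B_t)/2) = (9*cos(6*B_t)) dt + (3*sin(6*B_t)) dB_t

Itô's formula for f(B_t) gives d f(B_t) = f'(B_t) dB_t + (1/2) f''(B_t) dt. Compute derivatives of f(x) = -cos(6*x)/2:
  f'(x)  = 3*sin(6*x)
  f''(x) = 18*cos(6*x)
Substitute x = B_t and multiply the f'' term by 1/2:
  drift     = (1/2) * (18*cos(6*x)) evaluated at B_t = 9*cos(6*B_t)
  diffusion = (3*sin(6*x)) evaluated at B_t = 3*sin(6*B_t)
Therefore d(-cos(6*B_t)/2) = (9*cos(6*B_t)) dt + (3*sin(6*B_t)) dB_t.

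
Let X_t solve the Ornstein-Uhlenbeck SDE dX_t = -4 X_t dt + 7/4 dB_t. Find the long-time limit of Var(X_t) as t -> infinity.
lim Var(X_t) = 49/128

The OU SDE dX = -theta X dt + sigma dB admits the integrating factor exp(theta t): d(exp(theta t) X_t) = sigma exp(theta t) dB_t. Integrating from 0 to t gives X_t = x_0 * exp(-theta t) + sigma * int_0^t exp(-theta (t-s)) dB_s for any initial x_0. The Itô integral has variance (by the Itô isometry) sigma^2 * int_0^t exp(-2 theta (t - s)) ds = sigma^2 * (1 - exp(-2 theta t)) / (2 theta), independent of x_0.
With theta = 4, sigma = 7/4:
  Var(X_t) = (7/4)^2 * (1 - exp(-2*4 t)) / (2 * 4) = 49/128 - 49*exp(-8*t)/128.
As t -> infinity, exp(-2*4 t) -> 0, so the stationary variance is sigma^2 / (2 theta) = 49/128.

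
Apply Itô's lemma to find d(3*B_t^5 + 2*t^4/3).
d(3*B_t^5 + 2*t^4/3) = (30*B_t^3 + 8*t^3/3) dt + (15*B_t^4) dB_t

Itô's formula for f(t, x): d f(t, B_t) = (f_t + (1/2) f_xx) dt + f_x dB_t. Compute partials of f(t, x) = 2*t^4/3 + 3*x^5:
  f_t(t,x)  = 8*t^3/3
  f_x(t,x)  = 15*x^4
  f_xx(t,x) = 60*x^3
Assemble drift = f_t + (1/2) f_xx = 8*t^3/3 + 30*x^3 and diffusion = f_x = 15*x^4. Substituting x = B_t:
  d(3*B_t^5 + 2*t^4/3) = (30*B_t^3 + 8*t^3/3) dt + (15*B_t^4) dB_t.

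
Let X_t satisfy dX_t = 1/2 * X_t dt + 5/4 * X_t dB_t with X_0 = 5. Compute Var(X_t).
Var(X_t) = 25*(exp(25*t/16) - 1)*exp(t)

For GBM dX = mu X dt + sigma X dB with X_0 = x_0, apply Itô to Y = log X: dY = (mu - sigma^2/2) dt + sigma dB, so Y_t = log(x_0) + (mu - sigma^2/2) t + sigma B_t and hence X_t = x_0 * exp((mu - sigma^2/2) t + sigma B_t).
With mu = 1/2, sigma = 5/4, x_0 = 5, this gives:
  X_t = 5 * exp((-9/32) * t + (5/4) * B_t).
Since sigma*B_t ~ Normal(0, sigma^2 t), E[exp(sigma*B_t)] = exp(sigma^2 t / 2); so E[X_t] = x_0 * exp((mu - sigma^2/2) t) * exp(sigma^2 t / 2) = x_0 * exp(mu t) = 5*exp(t/2).
Var(X_t) = E[X_t^2] - (E[X_t])^2 = x_0^2 * exp(2 mu t) * (exp(sigma^2 t) - 1) = 25*(exp(25*t/16) - 1)*exp(t).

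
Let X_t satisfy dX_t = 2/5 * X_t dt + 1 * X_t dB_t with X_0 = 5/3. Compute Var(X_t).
Var(X_t) = 25*(exp(t) - 1)*exp(4*t/5)/9

For GBM dX = mu X dt + sigma X dB with X_0 = x_0, apply Itô to Y = log X: dY = (mu - sigma^2/2) dt + sigma dB, so Y_t = log(x_0) + (mu - sigma^2/2) t + sigma B_t and hence X_t = x_0 * exp((mu - sigma^2/2) t + sigma B_t).
With mu = 2/5, sigma = 1, x_0 = 5/3, this gives:
  X_t = 5/3 * exp((-1/10) * t + (1) * B_t).
Since sigma*B_t ~ Normal(0, sigma^2 t), E[exp(sigma*B_t)] = exp(sigma^2 t / 2); so E[X_t] = x_0 * exp((mu - sigma^2/2) t) * exp(sigma^2 t / 2) = x_0 * exp(mu t) = 5*exp(2*t/5)/3.
Var(X_t) = E[X_t^2] - (E[X_t])^2 = x_0^2 * exp(2 mu t) * (exp(sigma^2 t) - 1) = 25*(exp(t) - 1)*exp(4*t/5)/9.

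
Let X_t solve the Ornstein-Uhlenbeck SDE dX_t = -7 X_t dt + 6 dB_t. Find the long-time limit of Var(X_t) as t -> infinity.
lim Var(X_t) = 18/7

The OU SDE dX = -theta X dt + sigma dB admits the integrating factor exp(theta t): d(exp(theta t) X_t) = sigma exp(theta t) dB_t. Integrating from 0 to t gives X_t = x_0 * exp(-theta t) + sigma * int_0^t exp(-theta (t-s)) dB_s for any initial x_0. The Itô integral has variance (by the Itô isometry) sigma^2 * int_0^t exp(-2 theta (t - s)) ds = sigma^2 * (1 - exp(-2 theta t)) / (2 theta), independent of x_0.
With theta = 7, sigma = 6:
  Var(X_t) = (6)^2 * (1 - exp(-2*7 t)) / (2 * 7) = 18/7 - 18*exp(-14*t)/7.
As t -> infinity, exp(-2*7 t) -> 0, so the stationary variance is sigma^2 / (2 theta) = 18/7.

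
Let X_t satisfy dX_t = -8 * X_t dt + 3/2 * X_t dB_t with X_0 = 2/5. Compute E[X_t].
E[X_t] = 2*exp(-8*t)/5

For GBM dX = mu X dt + sigma X dB with X_0 = x_0, apply Itô to Y = log X: dY = (mu - sigma^2/2) dt + sigma dB, so Y_t = log(x_0) + (mu - sigma^2/2) t + sigma B_t and hence X_t = x_0 * exp((mu - sigma^2/2) t + sigma B_t).
With mu = -8, sigma = 3/2, x_0 = 2/5, this gives:
  X_t = 2/5 * exp((-73/8) * t + (3/2) * B_t).
Since sigma*B_t ~ Normal(0, sigma^2 t), E[exp(sigma*B_t)] = exp(sigma^2 t / 2); so E[X_t] = x_0 * exp((mu - sigma^2/2) t) * exp(sigma^2 t / 2) = x_0 * exp(mu t) = 2*exp(-8*t)/5.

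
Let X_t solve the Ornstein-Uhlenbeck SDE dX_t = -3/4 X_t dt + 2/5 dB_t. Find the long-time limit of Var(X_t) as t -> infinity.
lim Var(X_t) = 8/75

The OU SDE dX = -theta X dt + sigma dB admits the integrating factor exp(theta t): d(exp(theta t) X_t) = sigma exp(theta t) dB_t. Integrating from 0 to t gives X_t = x_0 * exp(-theta t) + sigma * int_0^t exp(-theta (t-s)) dB_s for any initial x_0. The Itô integral has variance (by the Itô isometry) sigma^2 * int_0^t exp(-2 theta (t - s)) ds = sigma^2 * (1 - exp(-2 theta t)) / (2 theta), independent of x_0.
With theta = 3/4, sigma = 2/5:
  Var(X_t) = (2/5)^2 * (1 - exp(-2*3/4 t)) / (2 * 3/4) = 8/75 - 8*exp(-3*t/2)/75.
As t -> infinity, exp(-2*3/4 t) -> 0, so the stationary variance is sigma^2 / (2 theta) = 8/75.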